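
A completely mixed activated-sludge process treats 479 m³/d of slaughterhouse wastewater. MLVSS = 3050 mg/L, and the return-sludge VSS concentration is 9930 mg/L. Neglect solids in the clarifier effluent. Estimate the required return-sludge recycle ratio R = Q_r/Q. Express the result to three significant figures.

Mass balance around the secondary clarifier (neglecting effluent solids): R = X / (X_r − X) = 3050 / (9930 − 3050) = 0.4433.

R ≈ 0.443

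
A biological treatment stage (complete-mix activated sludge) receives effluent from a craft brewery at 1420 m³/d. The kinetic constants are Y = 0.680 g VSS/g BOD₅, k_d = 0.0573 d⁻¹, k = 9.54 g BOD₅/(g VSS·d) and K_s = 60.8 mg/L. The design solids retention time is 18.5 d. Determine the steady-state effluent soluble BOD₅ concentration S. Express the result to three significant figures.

S ≈ 1.06 mg/L

From the Monod/SRT balance for a CMAS, S = K_s·(1+k_d θ_c)/[θ_c·(Y k − k_d) − 1] = 60.8 × (1 + 0.0573 × 18.5) / [18.5 × (0.680 × 9.54 − 0.0573) − 1] = 125.3 / 118.0 = 1.062 mg/L.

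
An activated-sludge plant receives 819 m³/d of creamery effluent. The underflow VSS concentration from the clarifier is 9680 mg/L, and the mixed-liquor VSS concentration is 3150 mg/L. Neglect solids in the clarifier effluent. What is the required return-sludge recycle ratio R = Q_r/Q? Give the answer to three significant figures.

Solids balance on the clarifier gives (1+R)X = R·X_r, so R = X/(X_r − X) = 3150 / (9680 − 3150) = 0.4824.

R ≈ 0.482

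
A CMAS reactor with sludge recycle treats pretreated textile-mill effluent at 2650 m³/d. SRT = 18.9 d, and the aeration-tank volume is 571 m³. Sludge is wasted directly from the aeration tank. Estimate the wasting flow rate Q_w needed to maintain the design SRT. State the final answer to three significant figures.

With mixed-liquor wasting, θ_c = V/Q_w, so Q_w = V/θ_c = 571.0/18.9 = 30.21 m³/d.

Q_w ≈ 30.2 m³/d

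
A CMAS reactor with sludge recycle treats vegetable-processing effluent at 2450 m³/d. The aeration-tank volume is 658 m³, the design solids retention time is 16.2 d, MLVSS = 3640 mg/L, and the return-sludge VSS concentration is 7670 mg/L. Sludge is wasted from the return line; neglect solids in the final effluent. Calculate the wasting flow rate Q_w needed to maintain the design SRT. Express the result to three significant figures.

θ_c = V·X/(Q_w·X_r) when wasting from the recycle, so Q_w = V·X/(θ_c·X_r) = 658.0 × 3640 / (16.2 × 7670) = 19.28 m³/d.

Q_w ≈ 19.3 m³/d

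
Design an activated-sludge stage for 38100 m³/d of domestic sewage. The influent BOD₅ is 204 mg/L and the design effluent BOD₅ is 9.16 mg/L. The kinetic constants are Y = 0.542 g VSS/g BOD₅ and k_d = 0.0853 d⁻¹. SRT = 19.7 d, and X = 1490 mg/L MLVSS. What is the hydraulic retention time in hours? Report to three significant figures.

Rearranging the biomass balance for a CMAS with decay, V = Y·Q·ΔS·θ_c / [X·(1+k_d θ_c)] = 0.542 × 38100 × (204 − 9.16) × 19.7 / [1490 × (1 + 0.0853 × 19.7)] = 7.93×10^7 / 3994 = 19846 m³.
Hydraulic retention time τ = V/Q = 19846 / 38100 = 0.5209 d = 12.50 h.

τ ≈ 12.5 h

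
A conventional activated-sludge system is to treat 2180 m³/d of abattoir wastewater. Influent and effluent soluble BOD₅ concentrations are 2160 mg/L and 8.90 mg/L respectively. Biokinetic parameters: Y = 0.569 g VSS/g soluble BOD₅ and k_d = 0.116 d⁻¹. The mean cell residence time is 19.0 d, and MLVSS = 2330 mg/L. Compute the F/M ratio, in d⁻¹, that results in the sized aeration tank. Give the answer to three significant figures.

F/M ≈ 0.298 d⁻¹

Rearranging the biomass balance for a CMAS with decay, V = Y·Q·ΔS·θ_c / [X·(1+k_d θ_c)] = 0.569 × 2180 × (2160 − 8.90) × 19.0 / [2330 × (1 + 0.116 × 19.0)] = 5.07×10^7 / 7465 = 6791 m³.
F/M = applied load / biomass = Q·S₀/(V·X) = 2180 × 2160 / (6791 × 2330) = 0.2976 d⁻¹.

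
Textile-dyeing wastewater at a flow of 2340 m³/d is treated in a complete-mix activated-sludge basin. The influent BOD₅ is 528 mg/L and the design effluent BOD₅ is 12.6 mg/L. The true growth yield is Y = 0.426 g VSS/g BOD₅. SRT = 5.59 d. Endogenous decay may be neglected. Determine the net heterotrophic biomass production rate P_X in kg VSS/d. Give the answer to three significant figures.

With endogenous decay neglected, the observed yield equals the true yield: Y_obs = Y = 0.426 g VSS/g BOD₅.
Substrate removed = Q·(S₀ − S) = 2340 m³/d × (528 − 12.6) g/m³ = 1.21×10^6 g/d = 1206 kg/d.
Biomass produced: P_X = Y_obs·Q·ΔS = 0.4260 × 1206 ≈ 513.8 kg VSS/d.

P_X ≈ 514 kg VSS/d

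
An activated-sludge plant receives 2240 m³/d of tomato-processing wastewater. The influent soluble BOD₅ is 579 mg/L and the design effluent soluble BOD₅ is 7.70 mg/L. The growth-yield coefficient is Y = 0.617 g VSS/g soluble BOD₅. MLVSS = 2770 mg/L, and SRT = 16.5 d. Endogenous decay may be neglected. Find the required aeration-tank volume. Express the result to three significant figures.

V ≈ 4700 m³

V·X = Y·Q·ΔS·θ_c gives V = 0.617 × 2240 × (579 − 7.70) × 16.5 / 2770 = 4703 m³.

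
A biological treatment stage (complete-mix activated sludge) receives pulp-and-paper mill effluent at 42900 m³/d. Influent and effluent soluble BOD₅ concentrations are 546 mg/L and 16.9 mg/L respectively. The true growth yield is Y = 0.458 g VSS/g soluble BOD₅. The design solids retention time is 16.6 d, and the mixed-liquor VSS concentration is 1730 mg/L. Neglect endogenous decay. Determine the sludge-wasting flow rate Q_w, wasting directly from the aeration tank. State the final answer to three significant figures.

Q_w ≈ 6010 m³/d

With k_d = 0 the design equation reduces to V = Y Q (S₀−S) θ_c / X = 0.458 × 42900 × (546 − 16.9) × 16.6 / 1730 = 99752 m³.
Wasting from the aeration tank: Q_w = V / θ_c = 99752 / 16.6 = 6009 m³/d.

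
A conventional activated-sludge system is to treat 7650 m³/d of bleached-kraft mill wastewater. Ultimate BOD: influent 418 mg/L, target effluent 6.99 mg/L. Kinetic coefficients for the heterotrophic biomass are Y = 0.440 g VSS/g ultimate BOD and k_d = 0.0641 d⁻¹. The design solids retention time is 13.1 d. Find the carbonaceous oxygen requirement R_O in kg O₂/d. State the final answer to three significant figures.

Y_obs = Y / (1 + k_d θ_c) = 0.440 / (1 + 0.0641 × 13.1) = 0.440 / 1.840 = 0.2392.
Q·(S₀ − S) = 7650 × (418 − 6.99) × 10⁻³ = 3144 kg/d removed.
Biomass synthesised: P_X = Y_obs × 3144 = 752.0 kg VSS/d.
Carbonaceous O₂ demand = substrate oxidised − cell-mass equivalent = 3144 − 1.42 × 752.0 = 2076 kg O₂/d.

R_O ≈ 2080 kg O₂/d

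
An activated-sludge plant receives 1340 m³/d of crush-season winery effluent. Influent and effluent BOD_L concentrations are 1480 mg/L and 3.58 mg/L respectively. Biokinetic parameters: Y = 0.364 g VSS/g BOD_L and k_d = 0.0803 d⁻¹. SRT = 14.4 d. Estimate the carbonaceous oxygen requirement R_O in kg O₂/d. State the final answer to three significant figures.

Observed yield with endogenous decay: Y_obs = Y / (1 + k_d·θ_c) = 0.364 / (1 + 0.0803 × 14.4) = 0.364 / 2.156 = 0.1688 g VSS/g BOD_L.
ΔS = 1480 − 3.58 = 1476 mg/L, so the substrate removal rate is 1340 × 1476/1000 = 1978 kg BOD_L/d.
Net sludge production P_X = 0.1688 × 1978 = 334.0 kg VSS/d.
R_O = Q·ΔS − 1.42 P_X = 1978 − 474.2 = 1504 kg O₂/d.

R_O ≈ 1500 kg O₂/d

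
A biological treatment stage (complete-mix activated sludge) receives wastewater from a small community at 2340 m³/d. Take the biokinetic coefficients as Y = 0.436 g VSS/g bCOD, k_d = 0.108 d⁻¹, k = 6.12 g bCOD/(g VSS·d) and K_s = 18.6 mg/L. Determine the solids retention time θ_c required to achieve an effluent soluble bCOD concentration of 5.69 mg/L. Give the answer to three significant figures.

From 1/θ_c = Y·k·S/(K_s + S) − k_d: Y·k·S/(K_s+S) = 0.436 × 6.12 × 5.69 / (18.6 + 5.69) = 0.6251 d⁻¹.
Then 1/θ_c = μ − k_d = 0.6251 − 0.108 = 0.5171 d⁻¹, giving θ_c = 1.934 d.

θ_c ≈ 1.93 d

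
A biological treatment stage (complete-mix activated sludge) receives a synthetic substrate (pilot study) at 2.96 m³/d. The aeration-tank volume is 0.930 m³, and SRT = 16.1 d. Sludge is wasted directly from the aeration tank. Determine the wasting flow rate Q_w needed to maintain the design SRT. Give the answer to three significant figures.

Q_w ≈ 0.0578 m³/d

For wasting at MLVSS concentration, Q_w = V/θ_c = 0.9300/16.1 = 0.05776 m³/d.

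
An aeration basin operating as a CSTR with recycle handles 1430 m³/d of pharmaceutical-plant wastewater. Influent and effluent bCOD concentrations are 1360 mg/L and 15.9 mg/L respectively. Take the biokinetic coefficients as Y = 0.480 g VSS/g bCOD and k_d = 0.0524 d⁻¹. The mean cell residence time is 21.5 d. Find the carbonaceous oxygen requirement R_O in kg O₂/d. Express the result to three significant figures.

Correct the yield for decay: Y_obs = Y/(1 + k_d θ_c) = 0.480 / (1 + 0.0524 × 21.5) = 0.480 / 2.127 = 0.2257.
Substrate removed = Q·(S₀ − S) = 1430 m³/d × (1360 − 15.9) g/m³ = 1.92×10^6 g/d = 1922 kg/d.
P_X = Y_obs·Q·(S₀ − S) = 0.2257 × 1922 = 433.8 kg VSS/d.
R_O = Q·ΔS − 1.42 P_X = 1922 − 616.0 = 1306 kg O₂/d.

R_O ≈ 1310 kg O₂/d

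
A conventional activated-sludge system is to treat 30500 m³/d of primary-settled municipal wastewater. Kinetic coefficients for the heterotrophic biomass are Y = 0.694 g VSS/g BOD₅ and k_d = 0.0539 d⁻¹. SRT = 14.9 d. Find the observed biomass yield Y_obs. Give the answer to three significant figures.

Y_obs = Y / (1 + k_d θ_c) = 0.694 / (1 + 0.0539 × 14.9) = 0.694 / 1.803 = 0.3849.

Y_obs ≈ 0.385 g VSS/g BOD₅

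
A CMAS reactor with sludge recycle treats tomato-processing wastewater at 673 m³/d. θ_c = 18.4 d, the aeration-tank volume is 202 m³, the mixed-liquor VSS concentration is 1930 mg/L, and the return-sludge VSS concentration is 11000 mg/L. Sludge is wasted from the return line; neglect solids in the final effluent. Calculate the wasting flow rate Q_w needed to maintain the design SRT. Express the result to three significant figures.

θ_c = V·X/(Q_w·X_r) when wasting from the recycle, so Q_w = V·X/(θ_c·X_r) = 202.0 × 1930 / (18.4 × 11000) = 1.926 m³/d.

Q_w ≈ 1.93 m³/d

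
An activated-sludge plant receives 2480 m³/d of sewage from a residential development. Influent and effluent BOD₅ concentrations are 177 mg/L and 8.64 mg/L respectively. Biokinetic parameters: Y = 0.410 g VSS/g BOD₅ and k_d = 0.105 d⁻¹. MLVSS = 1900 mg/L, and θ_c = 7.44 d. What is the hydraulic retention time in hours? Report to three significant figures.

τ ≈ 3.64 h

From the SRT design equation V = Y Q (S₀−S) θ_c / [X (1 + k_d θ_c)] = 0.410 × 2480 × (177 − 8.64) × 7.44 / [1900 × (1 + 0.105 × 7.44)] = 1.27×10^6 / 3384 = 376.3 m³.
HRT = V/Q = 376.3 m³ / 2480 m³·d⁻¹ = 0.1518 d × 24 = 3.642 h.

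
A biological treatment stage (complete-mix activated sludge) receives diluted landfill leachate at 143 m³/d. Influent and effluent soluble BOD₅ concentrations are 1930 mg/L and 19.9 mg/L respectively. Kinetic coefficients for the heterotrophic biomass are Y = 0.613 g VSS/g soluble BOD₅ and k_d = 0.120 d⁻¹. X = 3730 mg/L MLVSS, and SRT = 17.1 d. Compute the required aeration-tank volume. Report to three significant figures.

Rearranging the biomass balance for a CMAS with decay, V = Y·Q·ΔS·θ_c / [X·(1+k_d θ_c)] = 0.613 × 143 × (1930 − 19.9) × 17.1 / [3730 × (1 + 0.120 × 17.1)] = 2.86×10^6 / 11384 = 251.5 m³.

V ≈ 252 m³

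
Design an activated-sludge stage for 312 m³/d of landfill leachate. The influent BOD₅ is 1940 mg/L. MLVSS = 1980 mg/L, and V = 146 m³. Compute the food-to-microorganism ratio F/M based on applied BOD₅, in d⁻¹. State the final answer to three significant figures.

Food-to-microorganism ratio F/M = Q S₀ / (V X) = 312 × 1940 / (146.0 × 1980) = 2.094 d⁻¹.

F/M ≈ 2.09 d⁻¹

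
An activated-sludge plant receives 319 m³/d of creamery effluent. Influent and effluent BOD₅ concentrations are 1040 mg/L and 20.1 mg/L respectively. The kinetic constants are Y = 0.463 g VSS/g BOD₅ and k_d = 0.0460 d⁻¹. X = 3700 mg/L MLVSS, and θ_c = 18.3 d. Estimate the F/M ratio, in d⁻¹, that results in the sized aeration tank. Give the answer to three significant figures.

From the SRT design equation V = Y Q (S₀−S) θ_c / [X (1 + k_d θ_c)] = 0.463 × 319 × (1040 − 20.1) × 18.3 / [3700 × (1 + 0.0460 × 18.3)] = 2.76×10^6 / 6815 = 404.5 m³.
F/M = Q·S₀ / (V·X) = 319 × 1040 / (404.5 × 3700) = 0.2217 g BOD₅·(g VSS·d)⁻¹.

F/M ≈ 0.222 d⁻¹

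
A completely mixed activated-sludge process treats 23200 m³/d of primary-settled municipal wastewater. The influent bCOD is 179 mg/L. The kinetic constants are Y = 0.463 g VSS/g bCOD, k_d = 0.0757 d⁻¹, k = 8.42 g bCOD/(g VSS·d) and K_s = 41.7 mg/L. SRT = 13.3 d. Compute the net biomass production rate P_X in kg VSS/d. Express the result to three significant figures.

From the Monod/SRT balance for a CMAS, S = K_s·(1+k_d θ_c)/[θ_c·(Y k − k_d) − 1] = 41.7 × (1 + 0.0757 × 13.3) / [13.3 × (0.463 × 8.42 − 0.0757) − 1] = 83.68 / 49.84 = 1.679 mg/L.
The observed yield is Y_obs = Y/(1 + k_d·θ_c) = 0.463 / (1 + 0.0757 × 13.3) = 0.463 / 2.007 = 0.2307 g VSS per g bCOD removed.
Mass of bCOD removed per day: Q(S₀ − S) = 23200 × 177.3 g/m³ = 4114 kg/d.
Net biomass production P_X = Y_obs × Q·(S₀ − S) = 0.2307 × 4114 = 949.1 kg VSS/d.

P_X ≈ 949 kg VSS/d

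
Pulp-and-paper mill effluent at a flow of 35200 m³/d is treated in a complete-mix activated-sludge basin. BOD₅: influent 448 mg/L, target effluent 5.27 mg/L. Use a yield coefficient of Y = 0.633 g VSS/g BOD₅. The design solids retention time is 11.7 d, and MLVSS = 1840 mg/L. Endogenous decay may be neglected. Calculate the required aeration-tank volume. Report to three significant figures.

V ≈ 62700 m³

Biomass mass balance (decay neglected): V·X = Y·Q·(S₀ − S)·θ_c, so V = 0.633 × 35200 × (448 − 5.27) × 11.7 / 1840 = 62727 m³.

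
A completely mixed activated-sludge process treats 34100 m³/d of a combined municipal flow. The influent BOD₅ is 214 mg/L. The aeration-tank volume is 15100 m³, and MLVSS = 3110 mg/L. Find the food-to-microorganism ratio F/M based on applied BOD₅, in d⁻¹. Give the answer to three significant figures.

F/M ≈ 0.155 d⁻¹

F/M = applied load / biomass = Q·S₀/(V·X) = 34100 × 214 / (15100 × 3110) = 0.1554 d⁻¹.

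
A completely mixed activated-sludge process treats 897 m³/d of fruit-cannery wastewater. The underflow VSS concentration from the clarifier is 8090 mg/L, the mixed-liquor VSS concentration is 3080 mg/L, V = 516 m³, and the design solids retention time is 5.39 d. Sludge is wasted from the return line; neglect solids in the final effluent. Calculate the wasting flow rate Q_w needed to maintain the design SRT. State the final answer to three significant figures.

θ_c = V·X/(Q_w·X_r) when wasting from the recycle, so Q_w = V·X/(θ_c·X_r) = 516.0 × 3080 / (5.39 × 8090) = 36.45 m³/d.

Q_w ≈ 36.4 m³/d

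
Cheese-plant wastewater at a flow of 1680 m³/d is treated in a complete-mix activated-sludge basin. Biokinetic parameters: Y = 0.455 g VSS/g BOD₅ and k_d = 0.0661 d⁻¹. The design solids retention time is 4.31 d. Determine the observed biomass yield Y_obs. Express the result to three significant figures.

Y_obs ≈ 0.354 g VSS/g BOD₅

Observed yield with endogenous decay: Y_obs = Y / (1 + k_d·θ_c) = 0.455 / (1 + 0.0661 × 4.31) = 0.455 / 1.285 = 0.3541 g VSS/g BOD₅.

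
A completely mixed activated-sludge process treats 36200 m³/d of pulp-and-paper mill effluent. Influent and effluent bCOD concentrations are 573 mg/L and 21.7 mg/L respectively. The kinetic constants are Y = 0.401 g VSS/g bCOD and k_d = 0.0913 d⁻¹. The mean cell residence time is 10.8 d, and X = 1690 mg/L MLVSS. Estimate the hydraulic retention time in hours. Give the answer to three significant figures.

τ ≈ 17.1 h

Steady-state biomass mass balance: V·X·(1 + k_d·θ_c) = Y·Q·(S₀ − S)·θ_c, so V = 0.401 × 36200 × (573 − 21.7) × 10.8 / [1690 × (1 + 0.0913 × 10.8)] = 8.64×10^7 / 3356 = 25751 m³.
Hydraulic retention time τ = V/Q = 25751 / 36200 = 0.7113 d = 17.07 h.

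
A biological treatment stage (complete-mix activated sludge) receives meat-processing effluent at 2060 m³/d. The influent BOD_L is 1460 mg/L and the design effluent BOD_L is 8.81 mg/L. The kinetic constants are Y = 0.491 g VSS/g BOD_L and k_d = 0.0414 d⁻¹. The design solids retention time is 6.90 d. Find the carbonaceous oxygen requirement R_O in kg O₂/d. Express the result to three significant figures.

R_O ≈ 1370 kg O₂/d

Y_obs = Y / (1 + k_d θ_c) = 0.491 / (1 + 0.0414 × 6.90) = 0.491 / 1.286 = 0.3819.
Mass of BOD_L removed per day: Q(S₀ − S) = 2060 × 1451 g/m³ = 2989 kg/d.
P_X = Y_obs·Q·(S₀ − S) = 0.3819 × 2989 = 1142 kg VSS/d.
Carbonaceous O₂ demand = substrate oxidised − cell-mass equivalent = 2989 − 1.42 × 1142 = 1368 kg O₂/d.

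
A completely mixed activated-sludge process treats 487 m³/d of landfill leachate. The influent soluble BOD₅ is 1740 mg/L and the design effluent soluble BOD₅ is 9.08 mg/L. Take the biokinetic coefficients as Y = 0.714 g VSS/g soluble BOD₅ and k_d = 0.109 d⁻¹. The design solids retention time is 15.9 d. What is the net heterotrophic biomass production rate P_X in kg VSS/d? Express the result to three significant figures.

Observed yield with endogenous decay: Y_obs = Y / (1 + k_d·θ_c) = 0.714 / (1 + 0.109 × 15.9) = 0.714 / 2.733 = 0.2612 g VSS/g soluble BOD₅.
Substrate removed = Q·(S₀ − S) = 487 m³/d × (1740 − 9.08) g/m³ = 8.43×10^5 g/d = 843.0 kg/d.
So the net sludge growth is P_X = 0.2612 × 843.0 = 220.2 kg VSS/d.

P_X ≈ 220 kg VSS/d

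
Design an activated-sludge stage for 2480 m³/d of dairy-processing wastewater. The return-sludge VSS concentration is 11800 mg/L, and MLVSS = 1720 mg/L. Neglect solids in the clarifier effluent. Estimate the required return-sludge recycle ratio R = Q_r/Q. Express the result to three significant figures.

R ≈ 0.171

Mass balance around the secondary clarifier (neglecting effluent solids): R = X / (X_r − X) = 1720 / (11800 − 1720) = 0.1706.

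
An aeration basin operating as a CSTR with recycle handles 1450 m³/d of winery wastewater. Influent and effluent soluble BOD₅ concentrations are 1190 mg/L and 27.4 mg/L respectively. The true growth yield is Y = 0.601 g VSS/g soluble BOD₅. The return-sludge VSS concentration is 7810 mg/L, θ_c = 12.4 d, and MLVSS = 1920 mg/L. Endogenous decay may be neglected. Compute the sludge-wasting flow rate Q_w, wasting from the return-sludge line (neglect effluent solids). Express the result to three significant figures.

Q_w ≈ 130 m³/d

V·X = Y·Q·ΔS·θ_c gives V = 0.601 × 1450 × (1190 − 27.4) × 12.4 / 1920 = 6543 m³.
Q_w = (V·X)/(θ_c X_r) = 6543 × 1920 / (12.4 × 7810) = 129.7 m³/d.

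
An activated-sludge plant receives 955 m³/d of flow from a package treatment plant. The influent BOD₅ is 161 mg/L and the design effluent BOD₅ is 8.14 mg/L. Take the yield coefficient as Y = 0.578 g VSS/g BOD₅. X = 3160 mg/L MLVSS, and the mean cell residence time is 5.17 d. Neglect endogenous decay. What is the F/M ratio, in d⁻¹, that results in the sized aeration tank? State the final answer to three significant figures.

Biomass mass balance (decay neglected): V·X = Y·Q·(S₀ − S)·θ_c, so V = 0.578 × 955 × (161 − 8.14) × 5.17 / 3160 = 138.0 m³.
F/M = applied load / biomass = Q·S₀/(V·X) = 955 × 161 / (138.0 × 3160) = 0.3525 d⁻¹.

F/M ≈ 0.352 d⁻¹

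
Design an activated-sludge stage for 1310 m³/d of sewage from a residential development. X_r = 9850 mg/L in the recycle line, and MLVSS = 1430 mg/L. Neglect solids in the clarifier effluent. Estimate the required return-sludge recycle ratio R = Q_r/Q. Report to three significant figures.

R ≈ 0.170

R = Q_r/Q = X/(X_r − X) = 1430 / (9850 − 1430) = 0.1698.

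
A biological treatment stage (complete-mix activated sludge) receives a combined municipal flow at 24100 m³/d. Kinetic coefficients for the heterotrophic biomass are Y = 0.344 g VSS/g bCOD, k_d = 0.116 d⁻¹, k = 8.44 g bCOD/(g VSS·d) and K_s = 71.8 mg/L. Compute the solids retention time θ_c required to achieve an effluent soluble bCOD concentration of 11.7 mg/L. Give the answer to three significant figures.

At the target effluent, Y k S/(K_s+S) = 0.344×8.44×11.7/83.50 = 0.4068 d⁻¹.
Then 1/θ_c = μ − k_d = 0.4068 − 0.116 = 0.2908 d⁻¹, giving θ_c = 3.439 d.

θ_c ≈ 3.44 d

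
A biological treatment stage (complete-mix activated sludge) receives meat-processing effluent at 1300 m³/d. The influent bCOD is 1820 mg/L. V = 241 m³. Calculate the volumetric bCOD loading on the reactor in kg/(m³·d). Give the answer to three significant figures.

L_v ≈ 9.82 kg bCOD/(m³·d)

Applied bCOD load per unit volume = Q·S₀/V = (1300 × 1820/1000)/241.0 = 9.817 kg bCOD·m⁻³·d⁻¹.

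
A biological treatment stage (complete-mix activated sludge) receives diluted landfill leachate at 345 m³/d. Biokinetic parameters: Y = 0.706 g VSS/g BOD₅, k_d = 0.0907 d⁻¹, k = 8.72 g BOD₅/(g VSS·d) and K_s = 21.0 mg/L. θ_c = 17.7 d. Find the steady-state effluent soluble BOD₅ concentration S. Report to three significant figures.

S ≈ 0.514 mg/L

Effluent substrate depends only on kinetics and SRT: S = K_s(1 + k_d θ_c) / [θ_c(Yk − k_d) − 1] = 21.0 × (1 + 0.0907 × 17.7) / [17.7 × (0.706 × 8.72 − 0.0907) − 1] = 54.71 / 106.4 = 0.5144 mg/L.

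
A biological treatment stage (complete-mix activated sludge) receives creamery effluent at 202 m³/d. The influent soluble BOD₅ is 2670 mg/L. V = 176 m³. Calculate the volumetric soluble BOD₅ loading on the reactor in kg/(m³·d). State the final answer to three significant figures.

Applied soluble BOD₅ load per unit volume = Q·S₀/V = (202 × 2670/1000)/176.0 = 3.064 kg soluble BOD₅·m⁻³·d⁻¹.

L_v ≈ 3.06 kg soluble BOD₅/(m³·d)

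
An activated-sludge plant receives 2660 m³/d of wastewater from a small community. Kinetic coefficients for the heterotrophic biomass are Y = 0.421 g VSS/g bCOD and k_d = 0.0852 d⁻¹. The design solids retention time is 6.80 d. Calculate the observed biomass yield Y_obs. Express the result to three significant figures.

Y_obs ≈ 0.267 g VSS/g bCOD

Y_obs = Y / (1 + k_d θ_c) = 0.421 / (1 + 0.0852 × 6.80) = 0.421 / 1.579 = 0.2666.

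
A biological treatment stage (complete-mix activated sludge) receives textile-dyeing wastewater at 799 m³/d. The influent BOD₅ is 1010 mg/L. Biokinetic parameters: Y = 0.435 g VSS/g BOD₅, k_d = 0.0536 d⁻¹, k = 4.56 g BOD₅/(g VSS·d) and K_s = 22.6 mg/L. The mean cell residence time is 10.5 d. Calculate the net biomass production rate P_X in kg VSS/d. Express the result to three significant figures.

Effluent substrate depends only on kinetics and SRT: S = K_s(1 + k_d θ_c) / [θ_c(Yk − k_d) − 1] = 22.6 × (1 + 0.0536 × 10.5) / [10.5 × (0.435 × 4.56 − 0.0536) − 1] = 35.32 / 19.26 = 1.833 mg/L.
The observed yield is Y_obs = Y/(1 + k_d·θ_c) = 0.435 / (1 + 0.0536 × 10.5) = 0.435 / 1.563 = 0.2783 g VSS per g BOD₅ removed.
Q·(S₀ − S) = 799 × (1010 − 1.83) × 10⁻³ = 805.5 kg/d removed.
So the net sludge growth is P_X = 0.2783 × 805.5 = 224.2 kg VSS/d.

P_X ≈ 224 kg VSS/d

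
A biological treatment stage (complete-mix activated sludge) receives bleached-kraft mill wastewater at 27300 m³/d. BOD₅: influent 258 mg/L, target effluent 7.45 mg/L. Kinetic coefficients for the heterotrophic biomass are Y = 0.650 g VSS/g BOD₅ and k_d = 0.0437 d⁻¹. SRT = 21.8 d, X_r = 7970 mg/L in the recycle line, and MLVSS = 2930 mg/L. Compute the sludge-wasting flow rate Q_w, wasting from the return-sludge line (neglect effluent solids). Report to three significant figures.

Q_w ≈ 286 m³/d

From the SRT design equation V = Y Q (S₀−S) θ_c / [X (1 + k_d θ_c)] = 0.650 × 27300 × (258 − 7.45) × 21.8 / [2930 × (1 + 0.0437 × 21.8)] = 9.69×10^7 / 5721 = 16941 m³.
θ_c = V·X/(Q_w·X_r) when wasting from the recycle, so Q_w = V·X/(θ_c·X_r) = 16941 × 2930 / (21.8 × 7970) = 285.7 m³/d.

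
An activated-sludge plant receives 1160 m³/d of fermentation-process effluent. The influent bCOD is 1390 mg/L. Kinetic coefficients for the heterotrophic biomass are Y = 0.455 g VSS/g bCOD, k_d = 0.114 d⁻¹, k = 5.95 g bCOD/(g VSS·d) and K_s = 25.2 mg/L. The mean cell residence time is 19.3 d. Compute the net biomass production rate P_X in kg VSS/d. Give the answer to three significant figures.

Effluent substrate depends only on kinetics and SRT: S = K_s(1 + k_d θ_c) / [θ_c(Yk − k_d) − 1] = 25.2 × (1 + 0.114 × 19.3) / [19.3 × (0.455 × 5.95 − 0.114) − 1] = 80.65 / 49.05 = 1.644 mg/L.
Y_obs = Y / (1 + k_d θ_c) = 0.455 / (1 + 0.114 × 19.3) = 0.455 / 3.200 = 0.1422.
Mass of bCOD removed per day: Q(S₀ − S) = 1160 × 1388 g/m³ = 1610 kg/d.
Biomass produced: P_X = Y_obs·Q·ΔS = 0.1422 × 1610 ≈ 229.0 kg VSS/d.

P_X ≈ 229 kg VSS/d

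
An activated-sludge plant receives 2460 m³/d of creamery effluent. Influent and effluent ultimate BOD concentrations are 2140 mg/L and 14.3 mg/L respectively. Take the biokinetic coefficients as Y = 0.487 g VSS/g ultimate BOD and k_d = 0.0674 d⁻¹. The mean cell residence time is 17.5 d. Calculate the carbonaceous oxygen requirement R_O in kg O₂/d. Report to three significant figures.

The observed yield is Y_obs = Y/(1 + k_d·θ_c) = 0.487 / (1 + 0.0674 × 17.5) = 0.487 / 2.179 = 0.2234 g VSS per g ultimate BOD removed.
Substrate removed = Q·(S₀ − S) = 2460 m³/d × (2140 − 14.3) g/m³ = 5.23×10^6 g/d = 5229 kg/d.
Net sludge production P_X = 0.2234 × 5229 = 1168 kg VSS/d.
R_O = Q·ΔS − 1.42 P_X = 5229 − 1659 = 3570 kg O₂/d.

R_O ≈ 3570 kg O₂/d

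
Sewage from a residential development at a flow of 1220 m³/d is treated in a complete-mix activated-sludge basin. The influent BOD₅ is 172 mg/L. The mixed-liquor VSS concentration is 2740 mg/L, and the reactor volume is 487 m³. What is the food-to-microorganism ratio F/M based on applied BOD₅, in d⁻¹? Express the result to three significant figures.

F/M = applied load / biomass = Q·S₀/(V·X) = 1220 × 172 / (487.0 × 2740) = 0.1573 d⁻¹.

F/M ≈ 0.157 d⁻¹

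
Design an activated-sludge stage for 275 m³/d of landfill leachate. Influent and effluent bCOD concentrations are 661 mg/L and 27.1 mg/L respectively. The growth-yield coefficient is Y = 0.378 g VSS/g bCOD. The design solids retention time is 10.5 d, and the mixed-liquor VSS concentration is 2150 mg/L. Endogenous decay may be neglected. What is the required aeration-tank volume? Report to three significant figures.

V ≈ 322 m³

With k_d = 0 the design equation reduces to V = Y Q (S₀−S) θ_c / X = 0.378 × 275 × (661 − 27.1) × 10.5 / 2150 = 321.8 m³.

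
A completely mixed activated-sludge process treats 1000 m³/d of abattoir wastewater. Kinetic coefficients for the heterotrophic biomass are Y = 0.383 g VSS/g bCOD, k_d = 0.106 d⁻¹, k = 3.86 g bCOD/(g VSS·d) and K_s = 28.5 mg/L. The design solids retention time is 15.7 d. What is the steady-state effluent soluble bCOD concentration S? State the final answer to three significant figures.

Effluent substrate depends only on kinetics and SRT: S = K_s(1 + k_d θ_c) / [θ_c(Yk − k_d) − 1] = 28.5 × (1 + 0.106 × 15.7) / [15.7 × (0.383 × 3.86 − 0.106) − 1] = 75.93 / 20.55 = 3.696 mg/L.

S ≈ 3.70 mg/L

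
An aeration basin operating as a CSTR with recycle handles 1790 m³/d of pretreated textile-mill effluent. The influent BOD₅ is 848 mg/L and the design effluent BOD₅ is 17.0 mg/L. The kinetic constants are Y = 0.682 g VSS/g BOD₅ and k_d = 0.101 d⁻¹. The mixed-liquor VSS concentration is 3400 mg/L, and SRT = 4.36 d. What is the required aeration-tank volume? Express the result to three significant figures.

Steady-state biomass mass balance: V·X·(1 + k_d·θ_c) = Y·Q·(S₀ − S)·θ_c, so V = 0.682 × 1790 × (848 − 17.0) × 4.36 / [3400 × (1 + 0.101 × 4.36)] = 4.42×10^6 / 4897 = 903.2 m³.

V ≈ 903 m³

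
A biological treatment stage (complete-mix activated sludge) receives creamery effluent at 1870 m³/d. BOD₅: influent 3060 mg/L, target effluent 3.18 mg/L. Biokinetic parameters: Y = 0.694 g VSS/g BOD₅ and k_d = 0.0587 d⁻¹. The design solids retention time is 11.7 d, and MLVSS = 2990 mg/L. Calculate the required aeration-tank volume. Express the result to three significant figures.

Rearranging the biomass balance for a CMAS with decay, V = Y·Q·ΔS·θ_c / [X·(1+k_d θ_c)] = 0.694 × 1870 × (3060 − 3.18) × 11.7 / [2990 × (1 + 0.0587 × 11.7)] = 4.64×10^7 / 5044 = 9203 m³.

V ≈ 9200 m³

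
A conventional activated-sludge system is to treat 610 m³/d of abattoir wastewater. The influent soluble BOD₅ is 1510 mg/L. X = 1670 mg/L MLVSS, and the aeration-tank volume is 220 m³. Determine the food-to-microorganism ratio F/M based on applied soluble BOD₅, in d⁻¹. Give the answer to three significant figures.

F/M = applied load / biomass = Q·S₀/(V·X) = 610 × 1510 / (220.0 × 1670) = 2.507 d⁻¹.

F/M ≈ 2.51 d⁻¹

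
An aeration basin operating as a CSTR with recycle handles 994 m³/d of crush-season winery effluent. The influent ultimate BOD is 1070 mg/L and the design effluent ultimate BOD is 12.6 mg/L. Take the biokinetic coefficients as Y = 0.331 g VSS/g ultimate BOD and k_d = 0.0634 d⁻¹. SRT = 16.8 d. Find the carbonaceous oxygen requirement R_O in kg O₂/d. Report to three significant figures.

Correct the yield for decay: Y_obs = Y/(1 + k_d θ_c) = 0.331 / (1 + 0.0634 × 16.8) = 0.331 / 2.065 = 0.1603.
ΔS = 1070 − 12.6 = 1057 mg/L, so the substrate removal rate is 994 × 1057/1000 = 1051 kg ultimate BOD/d.
P_X = Y_obs·Q·(S₀ − S) = 0.1603 × 1051 = 168.5 kg VSS/d.
Carbonaceous O₂ demand = substrate oxidised − cell-mass equivalent = 1051 − 1.42 × 168.5 = 811.8 kg O₂/d.

R_O ≈ 812 kg O₂/d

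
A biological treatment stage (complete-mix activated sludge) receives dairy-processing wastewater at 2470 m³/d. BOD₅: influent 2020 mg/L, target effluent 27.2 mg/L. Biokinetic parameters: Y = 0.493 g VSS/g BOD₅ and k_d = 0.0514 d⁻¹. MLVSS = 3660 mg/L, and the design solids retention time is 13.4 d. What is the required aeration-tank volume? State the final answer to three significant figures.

Steady-state biomass mass balance: V·X·(1 + k_d·θ_c) = Y·Q·(S₀ − S)·θ_c, so V = 0.493 × 2470 × (2020 − 27.2) × 13.4 / [3660 × (1 + 0.0514 × 13.4)] = 3.25×10^7 / 6181 = 5261 m³.

V ≈ 5260 m³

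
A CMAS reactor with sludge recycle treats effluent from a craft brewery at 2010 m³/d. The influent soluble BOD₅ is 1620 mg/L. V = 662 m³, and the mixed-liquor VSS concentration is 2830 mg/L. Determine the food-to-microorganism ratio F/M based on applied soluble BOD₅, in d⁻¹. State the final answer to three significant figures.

Food-to-microorganism ratio F/M = Q S₀ / (V X) = 2010 × 1620 / (662.0 × 2830) = 1.738 d⁻¹.

F/M ≈ 1.74 d⁻¹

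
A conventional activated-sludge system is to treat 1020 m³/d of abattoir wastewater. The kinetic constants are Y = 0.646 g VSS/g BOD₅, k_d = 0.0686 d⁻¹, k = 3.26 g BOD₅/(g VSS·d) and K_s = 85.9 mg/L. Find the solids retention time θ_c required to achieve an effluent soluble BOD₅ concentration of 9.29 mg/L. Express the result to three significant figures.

θ_c ≈ 7.30 d

Specific growth rate at S = 9.29 mg/L: μ = YkS/(K_s+S) = 0.646·3.26·9.29/(85.9+9.29) = 0.2055 d⁻¹.
Then 1/θ_c = μ − k_d = 0.2055 − 0.0686 = 0.1369 d⁻¹, giving θ_c = 7.303 d.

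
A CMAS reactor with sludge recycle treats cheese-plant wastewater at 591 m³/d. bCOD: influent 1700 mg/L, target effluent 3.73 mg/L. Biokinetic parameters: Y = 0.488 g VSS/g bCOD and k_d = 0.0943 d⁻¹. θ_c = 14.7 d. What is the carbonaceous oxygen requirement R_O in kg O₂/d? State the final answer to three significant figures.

Correct the yield for decay: Y_obs = Y/(1 + k_d θ_c) = 0.488 / (1 + 0.0943 × 14.7) = 0.488 / 2.386 = 0.2045.
ΔS = 1700 − 3.73 = 1696 mg/L, so the substrate removal rate is 591 × 1696/1000 = 1002 kg bCOD/d.
Net sludge production P_X = 0.2045 × 1002 = 205.0 kg VSS/d.
Carbonaceous O₂ demand = substrate oxidised − cell-mass equivalent = 1002 − 1.42 × 205.0 = 711.4 kg O₂/d.

R_O ≈ 711 kg O₂/d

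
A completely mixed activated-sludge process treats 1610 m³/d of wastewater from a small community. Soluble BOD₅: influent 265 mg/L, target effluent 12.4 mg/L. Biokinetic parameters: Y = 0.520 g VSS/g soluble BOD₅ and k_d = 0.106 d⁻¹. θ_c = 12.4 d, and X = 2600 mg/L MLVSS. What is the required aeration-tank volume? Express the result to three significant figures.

Rearranging the biomass balance for a CMAS with decay, V = Y·Q·ΔS·θ_c / [X·(1+k_d θ_c)] = 0.520 × 1610 × (265 − 12.4) × 12.4 / [2600 × (1 + 0.106 × 12.4)] = 2.62×10^6 / 6017 = 435.8 m³.

V ≈ 436 m³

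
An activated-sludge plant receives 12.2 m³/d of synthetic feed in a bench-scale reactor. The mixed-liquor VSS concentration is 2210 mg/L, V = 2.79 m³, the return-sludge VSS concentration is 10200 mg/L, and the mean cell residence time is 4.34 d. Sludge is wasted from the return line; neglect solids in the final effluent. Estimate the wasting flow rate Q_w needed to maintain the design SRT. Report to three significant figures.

Q_w ≈ 0.139 m³/d

Q_w = (V·X)/(θ_c X_r) = 2.790 × 2210 / (4.34 × 10200) = 0.1393 m³/d.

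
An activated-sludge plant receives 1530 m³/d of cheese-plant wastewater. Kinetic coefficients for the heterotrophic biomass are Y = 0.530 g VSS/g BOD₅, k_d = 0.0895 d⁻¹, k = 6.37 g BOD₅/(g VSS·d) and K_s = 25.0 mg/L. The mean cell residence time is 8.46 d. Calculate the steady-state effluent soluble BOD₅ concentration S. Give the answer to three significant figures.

S ≈ 1.64 mg/L

For a completely mixed reactor with recycle the Lawrence–McCarty relation gives S = K_s·(1 + k_d·θ_c) / [θ_c·(Y·k − k_d) − 1] = 25.0 × (1 + 0.0895 × 8.46) / [8.46 × (0.530 × 6.37 − 0.0895) − 1] = 43.93 / 26.80 = 1.639 mg/L.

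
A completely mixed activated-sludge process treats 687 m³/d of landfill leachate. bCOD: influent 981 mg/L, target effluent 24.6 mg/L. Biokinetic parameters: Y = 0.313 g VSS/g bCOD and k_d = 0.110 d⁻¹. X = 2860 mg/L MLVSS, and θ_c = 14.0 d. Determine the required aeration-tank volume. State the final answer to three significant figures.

V ≈ 396 m³

From the SRT design equation V = Y Q (S₀−S) θ_c / [X (1 + k_d θ_c)] = 0.313 × 687 × (981 − 24.6) × 14.0 / [2860 × (1 + 0.110 × 14.0)] = 2.88×10^6 / 7264 = 396.3 m³.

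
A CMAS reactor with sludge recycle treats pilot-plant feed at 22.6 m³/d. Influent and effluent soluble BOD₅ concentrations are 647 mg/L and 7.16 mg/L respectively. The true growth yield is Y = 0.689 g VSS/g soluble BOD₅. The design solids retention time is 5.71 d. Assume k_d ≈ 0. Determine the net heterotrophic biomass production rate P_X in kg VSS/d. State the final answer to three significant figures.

No decay correction is needed, so Y_obs = Y = 0.689.
Substrate removed = Q·(S₀ − S) = 22.6 m³/d × (647 − 7.16) g/m³ = 1.45×10^4 g/d = 14.46 kg/d.
P_X = Y_obs · Q(S₀ − S) = 0.6890 × 14.46 = 9.963 kg VSS/d.

P_X ≈ 9.96 kg VSS/d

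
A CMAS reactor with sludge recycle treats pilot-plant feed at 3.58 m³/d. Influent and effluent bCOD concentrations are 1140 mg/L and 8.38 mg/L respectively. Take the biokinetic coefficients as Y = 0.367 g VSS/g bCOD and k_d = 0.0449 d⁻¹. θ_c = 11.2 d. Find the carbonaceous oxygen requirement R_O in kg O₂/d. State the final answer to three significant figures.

Correct the yield for decay: Y_obs = Y/(1 + k_d θ_c) = 0.367 / (1 + 0.0449 × 11.2) = 0.367 / 1.503 = 0.2442.
Mass of bCOD removed per day: Q(S₀ − S) = 3.58 × 1132 g/m³ = 4.051 kg/d.
P_X = Y_obs·Q·(S₀ − S) = 0.2442 × 4.051 = 0.9893 kg VSS/d.
R_O = Q·ΔS − 1.42 P_X = 4.051 − 1.405 = 2.646 kg O₂/d.

R_O ≈ 2.65 kg O₂/d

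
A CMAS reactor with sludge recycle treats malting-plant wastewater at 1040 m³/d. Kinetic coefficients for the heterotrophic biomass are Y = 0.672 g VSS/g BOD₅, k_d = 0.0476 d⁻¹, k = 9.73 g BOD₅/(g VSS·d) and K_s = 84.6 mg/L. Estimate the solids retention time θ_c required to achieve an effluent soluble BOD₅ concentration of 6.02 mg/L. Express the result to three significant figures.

At the target effluent, Y k S/(K_s+S) = 0.672×9.73×6.02/90.62 = 0.4344 d⁻¹.
1/θ_c = 0.4344 − 0.0476 = 0.3868 d⁻¹, so θ_c = 2.586 d.

θ_c ≈ 2.59 d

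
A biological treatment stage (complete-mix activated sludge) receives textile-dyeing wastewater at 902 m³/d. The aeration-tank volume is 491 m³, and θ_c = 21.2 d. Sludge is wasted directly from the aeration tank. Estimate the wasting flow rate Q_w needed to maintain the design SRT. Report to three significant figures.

Q_w ≈ 23.2 m³/d

Wasting from the aeration tank: Q_w = V / θ_c = 491.0 / 21.2 = 23.16 m³/d.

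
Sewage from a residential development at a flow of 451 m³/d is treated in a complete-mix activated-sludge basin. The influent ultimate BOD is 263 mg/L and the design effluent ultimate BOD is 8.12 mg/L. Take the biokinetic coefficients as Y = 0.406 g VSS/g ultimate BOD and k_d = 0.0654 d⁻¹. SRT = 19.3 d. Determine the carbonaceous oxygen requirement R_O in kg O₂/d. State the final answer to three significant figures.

R_O ≈ 85.7 kg O₂/d

Correct the yield for decay: Y_obs = Y/(1 + k_d θ_c) = 0.406 / (1 + 0.0654 × 19.3) = 0.406 / 2.262 = 0.1795.
Q·(S₀ − S) = 451 × (263 − 8.12) × 10⁻³ = 115.0 kg/d removed.
Net sludge production P_X = 0.1795 × 115.0 = 20.63 kg VSS/d.
Carbonaceous O₂ demand = substrate oxidised − cell-mass equivalent = 115.0 − 1.42 × 20.63 = 85.66 kg O₂/d.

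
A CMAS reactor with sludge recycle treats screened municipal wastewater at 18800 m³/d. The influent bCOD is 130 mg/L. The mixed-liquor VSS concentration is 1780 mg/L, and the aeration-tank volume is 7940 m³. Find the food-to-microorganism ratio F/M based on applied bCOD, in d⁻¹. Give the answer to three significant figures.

F/M ≈ 0.173 d⁻¹

F/M = Q·S₀ / (V·X) = 18800 × 130 / (7940 × 1780) = 0.1729 g bCOD·(g VSS·d)⁻¹.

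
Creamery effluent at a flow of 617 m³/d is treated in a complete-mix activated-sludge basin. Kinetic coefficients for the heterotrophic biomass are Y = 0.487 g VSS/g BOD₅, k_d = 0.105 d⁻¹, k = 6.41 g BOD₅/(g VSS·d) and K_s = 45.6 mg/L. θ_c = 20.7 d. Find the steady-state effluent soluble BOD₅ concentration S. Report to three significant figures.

S ≈ 2.36 mg/L

From the Monod/SRT balance for a CMAS, S = K_s·(1+k_d θ_c)/[θ_c·(Y k − k_d) − 1] = 45.6 × (1 + 0.105 × 20.7) / [20.7 × (0.487 × 6.41 − 0.105) − 1] = 144.7 / 61.45 = 2.355 mg/L.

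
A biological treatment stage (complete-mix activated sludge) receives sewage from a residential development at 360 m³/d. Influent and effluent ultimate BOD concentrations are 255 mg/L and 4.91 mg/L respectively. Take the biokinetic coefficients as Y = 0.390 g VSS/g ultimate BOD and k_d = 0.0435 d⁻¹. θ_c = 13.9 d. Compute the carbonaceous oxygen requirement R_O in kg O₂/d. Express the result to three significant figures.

R_O ≈ 59.0 kg O₂/d

Y_obs = Y / (1 + k_d θ_c) = 0.390 / (1 + 0.0435 × 13.9) = 0.390 / 1.605 = 0.2430.
Mass of ultimate BOD removed per day: Q(S₀ − S) = 360 × 250.1 g/m³ = 90.03 kg/d.
Biomass synthesised: P_X = Y_obs × 90.03 = 21.88 kg VSS/d.
R_O = Q·(S₀ − S) − 1.42·P_X = 90.03 − 1.42 × 21.88 = 58.96 kg O₂/d.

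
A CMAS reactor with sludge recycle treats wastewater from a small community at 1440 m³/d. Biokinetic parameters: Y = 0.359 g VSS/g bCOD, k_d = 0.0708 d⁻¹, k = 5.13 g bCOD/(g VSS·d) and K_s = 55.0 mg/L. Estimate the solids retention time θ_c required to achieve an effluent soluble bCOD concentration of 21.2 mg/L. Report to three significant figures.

θ_c ≈ 2.26 d

Specific growth rate at S = 21.2 mg/L: μ = YkS/(K_s+S) = 0.359·5.13·21.2/(55.0+21.2) = 0.5124 d⁻¹.
θ_c = 1/(μ − k_d) = 1/(0.5124 − 0.0708) = 1/0.4416 = 2.265 d.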